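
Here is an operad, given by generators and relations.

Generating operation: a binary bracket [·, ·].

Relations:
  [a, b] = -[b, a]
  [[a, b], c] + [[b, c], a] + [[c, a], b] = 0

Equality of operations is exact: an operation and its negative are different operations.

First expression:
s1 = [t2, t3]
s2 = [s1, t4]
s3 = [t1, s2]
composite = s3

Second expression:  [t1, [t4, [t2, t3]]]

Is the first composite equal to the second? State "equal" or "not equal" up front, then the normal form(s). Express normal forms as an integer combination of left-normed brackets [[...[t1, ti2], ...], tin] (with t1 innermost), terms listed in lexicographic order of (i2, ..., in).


The first expression, normalized: [[[t1, t2], t3], t4] - [[[t1, t3], t2], t4] - [[[t1, t4], t2], t3] + [[[t1, t4], t3], t2]
The second expression, normalized: -[[[t1, t2], t3], t4] + [[[t1, t3], t2], t4] + [[[t1, t4], t2], t3] - [[[t1, t4], t3], t2]
The forms do not match — not equal.

not equal: they reduce to [[[t1, t2], t3], t4] - [[[t1, t3], t2], t4] - [[[t1, t4], t2], t3] + [[[t1, t4], t3], t2] and -[[[t1, t2], t3], t4] + [[[t1, t3], t2], t4] + [[[t1, t4], t2], t3] - [[[t1, t4], t3], t2]


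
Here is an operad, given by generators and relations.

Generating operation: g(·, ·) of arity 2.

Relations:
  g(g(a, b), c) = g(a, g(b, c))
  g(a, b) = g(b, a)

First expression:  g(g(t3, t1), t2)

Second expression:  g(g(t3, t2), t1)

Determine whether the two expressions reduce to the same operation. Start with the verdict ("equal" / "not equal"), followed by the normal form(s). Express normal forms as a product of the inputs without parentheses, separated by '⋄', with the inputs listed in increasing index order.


equal — both sides give t1 ⋄ t2 ⋄ t3

Reducing the first expression gives t1 ⋄ t2 ⋄ t3
Reducing the second expression gives t1 ⋄ t2 ⋄ t3
Same normal form: equal.


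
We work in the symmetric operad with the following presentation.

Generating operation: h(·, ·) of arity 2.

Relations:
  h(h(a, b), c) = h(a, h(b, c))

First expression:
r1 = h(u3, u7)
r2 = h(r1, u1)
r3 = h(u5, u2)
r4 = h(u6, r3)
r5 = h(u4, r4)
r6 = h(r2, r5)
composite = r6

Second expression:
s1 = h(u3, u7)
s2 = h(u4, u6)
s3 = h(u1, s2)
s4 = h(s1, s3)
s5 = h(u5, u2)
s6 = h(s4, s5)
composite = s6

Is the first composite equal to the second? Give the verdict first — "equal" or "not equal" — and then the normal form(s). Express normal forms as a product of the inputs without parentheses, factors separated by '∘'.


equal; both compose to u3 ∘ u7 ∘ u1 ∘ u4 ∘ u6 ∘ u5 ∘ u2

The first expression reduces to u3 ∘ u7 ∘ u1 ∘ u4 ∘ u6 ∘ u5 ∘ u2
The second expression reduces to u3 ∘ u7 ∘ u1 ∘ u4 ∘ u6 ∘ u5 ∘ u2
Same normal form: equal.


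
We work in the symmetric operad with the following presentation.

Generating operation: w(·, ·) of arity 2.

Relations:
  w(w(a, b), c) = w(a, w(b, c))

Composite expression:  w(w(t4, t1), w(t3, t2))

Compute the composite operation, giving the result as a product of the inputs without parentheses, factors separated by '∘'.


t4 ∘ t1 ∘ t3 ∘ t2

Associativity of w dissolves the nesting; only the t-input order survives.
w(t4, t1) flattens to t4 ∘ t1
w(t3, t2) flattens to t3 ∘ t2
w(w(t4, t1), w(t3, t2)) flattens to t4 ∘ t1 ∘ t3 ∘ t2


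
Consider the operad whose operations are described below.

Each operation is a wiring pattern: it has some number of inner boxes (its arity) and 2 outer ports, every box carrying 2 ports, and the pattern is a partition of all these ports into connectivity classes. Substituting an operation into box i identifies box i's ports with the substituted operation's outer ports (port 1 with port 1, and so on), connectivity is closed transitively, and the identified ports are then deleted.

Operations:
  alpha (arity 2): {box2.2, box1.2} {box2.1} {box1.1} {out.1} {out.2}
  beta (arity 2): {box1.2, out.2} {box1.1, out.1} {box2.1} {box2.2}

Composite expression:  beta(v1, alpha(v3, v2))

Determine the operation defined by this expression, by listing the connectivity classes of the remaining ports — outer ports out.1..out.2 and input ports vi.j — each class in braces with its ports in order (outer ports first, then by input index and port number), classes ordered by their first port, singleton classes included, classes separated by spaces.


{out.1, v1.1} {out.2, v1.2} {v2.1} {v2.2, v3.2} {v3.1}


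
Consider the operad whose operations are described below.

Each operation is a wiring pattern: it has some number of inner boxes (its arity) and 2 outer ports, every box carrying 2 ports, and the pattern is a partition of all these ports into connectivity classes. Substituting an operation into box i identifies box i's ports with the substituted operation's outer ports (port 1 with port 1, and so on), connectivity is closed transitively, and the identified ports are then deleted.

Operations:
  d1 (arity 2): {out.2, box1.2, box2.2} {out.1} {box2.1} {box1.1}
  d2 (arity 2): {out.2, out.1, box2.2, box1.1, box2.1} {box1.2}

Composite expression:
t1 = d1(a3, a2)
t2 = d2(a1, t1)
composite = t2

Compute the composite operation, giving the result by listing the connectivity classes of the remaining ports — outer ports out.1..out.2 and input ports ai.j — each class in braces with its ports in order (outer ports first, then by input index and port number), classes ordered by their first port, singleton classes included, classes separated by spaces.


{out.1, out.2, a1.1, a2.2, a3.2} {a1.2} {a2.1} {a3.1}

Two ports join when wires chain via d2-identified ports.
through d1, on inputs (a3, a2): {out.1} {out.2, a2.2, a3.2} {a2.1} {a3.1} (out.j = stage outer ports)
through d2, on inputs (a1, a3, a2): {out.1, out.2, a1.1, a2.2, a3.2} {a1.2} {a2.1} {a3.1} (out.j = stage outer ports)


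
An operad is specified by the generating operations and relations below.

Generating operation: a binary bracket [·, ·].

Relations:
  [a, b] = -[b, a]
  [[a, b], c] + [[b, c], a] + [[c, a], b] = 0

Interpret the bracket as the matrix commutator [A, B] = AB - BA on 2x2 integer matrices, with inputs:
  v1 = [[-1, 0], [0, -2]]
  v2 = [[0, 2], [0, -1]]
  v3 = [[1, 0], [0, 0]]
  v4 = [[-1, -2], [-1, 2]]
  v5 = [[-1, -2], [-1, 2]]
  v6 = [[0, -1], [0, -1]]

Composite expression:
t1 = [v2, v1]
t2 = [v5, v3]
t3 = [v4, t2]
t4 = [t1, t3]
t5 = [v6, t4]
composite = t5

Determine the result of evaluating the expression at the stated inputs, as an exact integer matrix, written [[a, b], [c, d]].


[[0, 28], [0, 0]]

[v2, v1] = [[0, -2], [0, 0]]
[v5, v3] = [[0, 2], [-1, 0]]
[v4, [v5, v3]] = [[4, -6], [-3, -4]]
[[v2, v1], [v4, [v5, v3]]] = [[6, 16], [0, -6]]
[v6, [[v2, v1], [v4, [v5, v3]]]] = [[0, 28], [0, 0]]


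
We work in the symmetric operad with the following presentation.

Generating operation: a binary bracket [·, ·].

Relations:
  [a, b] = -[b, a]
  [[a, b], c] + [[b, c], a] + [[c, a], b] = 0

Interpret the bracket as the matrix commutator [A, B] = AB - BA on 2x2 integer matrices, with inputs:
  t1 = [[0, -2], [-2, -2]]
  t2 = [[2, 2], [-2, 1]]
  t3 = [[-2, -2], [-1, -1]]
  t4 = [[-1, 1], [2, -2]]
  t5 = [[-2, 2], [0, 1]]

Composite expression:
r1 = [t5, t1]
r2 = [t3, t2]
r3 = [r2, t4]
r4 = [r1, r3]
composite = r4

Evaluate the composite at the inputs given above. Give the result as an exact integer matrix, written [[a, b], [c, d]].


[[18, -108], [-252, -18]]

[t5, t1] = [[-4, 2], [-6, 4]]
[t3, t2] = [[6, 0], [-3, -6]]
[[t3, t2], t4] = [[3, 12], [-27, -3]]
[[t5, t1], [[t3, t2], t4]] = [[18, -108], [-252, -18]]


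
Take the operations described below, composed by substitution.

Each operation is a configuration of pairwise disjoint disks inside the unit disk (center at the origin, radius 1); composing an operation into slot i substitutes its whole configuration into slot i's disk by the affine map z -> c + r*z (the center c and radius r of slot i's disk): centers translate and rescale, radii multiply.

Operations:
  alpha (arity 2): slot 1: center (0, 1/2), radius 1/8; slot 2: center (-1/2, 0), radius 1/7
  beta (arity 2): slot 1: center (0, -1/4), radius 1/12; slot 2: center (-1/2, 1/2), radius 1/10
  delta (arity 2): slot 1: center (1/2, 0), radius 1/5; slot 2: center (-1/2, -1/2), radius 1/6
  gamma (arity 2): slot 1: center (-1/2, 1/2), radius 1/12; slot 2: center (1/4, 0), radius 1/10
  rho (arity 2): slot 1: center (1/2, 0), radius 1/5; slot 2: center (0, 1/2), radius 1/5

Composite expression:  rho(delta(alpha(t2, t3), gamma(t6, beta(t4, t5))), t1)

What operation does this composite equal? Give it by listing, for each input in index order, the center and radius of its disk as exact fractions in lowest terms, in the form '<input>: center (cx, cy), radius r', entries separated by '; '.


t1: center (0, 1/2), radius 1/5; t2: center (3/5, 1/50), radius 1/200; t3: center (29/50, 0), radius 1/175; t4: center (49/120, -121/1200), radius 1/3600; t5: center (61/150, -59/600), radius 1/3000; t6: center (23/60, -1/12), radius 1/360


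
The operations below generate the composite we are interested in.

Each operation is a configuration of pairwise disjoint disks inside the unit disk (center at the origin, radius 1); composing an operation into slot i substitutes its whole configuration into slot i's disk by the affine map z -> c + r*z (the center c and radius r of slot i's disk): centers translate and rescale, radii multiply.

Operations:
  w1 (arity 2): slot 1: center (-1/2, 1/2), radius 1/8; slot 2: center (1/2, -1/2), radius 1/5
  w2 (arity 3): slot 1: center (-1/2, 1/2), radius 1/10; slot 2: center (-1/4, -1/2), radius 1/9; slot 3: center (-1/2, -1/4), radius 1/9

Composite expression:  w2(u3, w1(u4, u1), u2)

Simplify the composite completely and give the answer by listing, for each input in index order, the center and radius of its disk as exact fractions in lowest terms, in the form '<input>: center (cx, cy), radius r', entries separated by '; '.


u1: center (-7/36, -5/9), radius 1/45; u2: center (-1/2, -1/4), radius 1/9; u3: center (-1/2, 1/2), radius 1/10; u4: center (-11/36, -4/9), radius 1/72


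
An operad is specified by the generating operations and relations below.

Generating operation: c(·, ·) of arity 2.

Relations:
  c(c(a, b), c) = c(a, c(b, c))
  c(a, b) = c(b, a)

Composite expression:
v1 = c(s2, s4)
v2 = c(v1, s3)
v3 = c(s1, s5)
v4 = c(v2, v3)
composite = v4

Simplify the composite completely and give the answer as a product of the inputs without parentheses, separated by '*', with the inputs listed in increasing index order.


s1 * s2 * s3 * s4 * s5

Both nesting and order wash out for c; what remains is which s's occur.
c(s2, s4) unparenthesizes to s2 * s4
c(c(s2, s4), s3) unparenthesizes to s2 * s4 * s3
c(s1, s5) unparenthesizes to s1 * s5
c(c(c(s2, s4), s3), c(s1, s5)) unparenthesizes to s2 * s4 * s3 * s1 * s5
rearranged into index order: s1 * s2 * s3 * s4 * s5


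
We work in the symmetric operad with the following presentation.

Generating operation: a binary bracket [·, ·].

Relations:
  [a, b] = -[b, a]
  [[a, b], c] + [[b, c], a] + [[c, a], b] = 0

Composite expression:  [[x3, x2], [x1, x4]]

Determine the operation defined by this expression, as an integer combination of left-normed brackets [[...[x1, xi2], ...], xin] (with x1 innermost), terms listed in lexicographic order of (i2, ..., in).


[[[x1, x4], x2], x3] - [[[x1, x4], x3], x2]

Left-normed coefficients sit on the x1-initial expansion words.
Composite bracket: [[x3, x2], [x1, x4]]
Each bracket splits as ab - ba, giving 8 signed words (2^3 = 8).
Only words starting with x1 matter:
  from x1x4x2x3, sign +1: term +[[[x1, x4], x2], x3]
  from x1x4x3x2, sign -1: term -[[[x1, x4], x3], x2]


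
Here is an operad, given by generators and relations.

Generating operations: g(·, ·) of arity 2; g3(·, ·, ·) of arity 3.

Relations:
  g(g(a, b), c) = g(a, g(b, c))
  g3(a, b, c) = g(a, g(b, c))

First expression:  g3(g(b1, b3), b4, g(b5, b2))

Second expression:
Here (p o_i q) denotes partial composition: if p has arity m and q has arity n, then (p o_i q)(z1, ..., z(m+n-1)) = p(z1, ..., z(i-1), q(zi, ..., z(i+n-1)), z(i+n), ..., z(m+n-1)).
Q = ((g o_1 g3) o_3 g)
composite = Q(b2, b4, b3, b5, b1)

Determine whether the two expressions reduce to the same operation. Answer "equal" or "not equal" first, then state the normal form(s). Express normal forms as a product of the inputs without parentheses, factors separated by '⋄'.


not equal: they reduce to b1 ⋄ b3 ⋄ b4 ⋄ b5 ⋄ b2 and b2 ⋄ b4 ⋄ b3 ⋄ b5 ⋄ b1

Reducing the first expression gives b1 ⋄ b3 ⋄ b4 ⋄ b5 ⋄ b2
Reducing the second expression gives b2 ⋄ b4 ⋄ b3 ⋄ b5 ⋄ b1
Different reductions; not equal.


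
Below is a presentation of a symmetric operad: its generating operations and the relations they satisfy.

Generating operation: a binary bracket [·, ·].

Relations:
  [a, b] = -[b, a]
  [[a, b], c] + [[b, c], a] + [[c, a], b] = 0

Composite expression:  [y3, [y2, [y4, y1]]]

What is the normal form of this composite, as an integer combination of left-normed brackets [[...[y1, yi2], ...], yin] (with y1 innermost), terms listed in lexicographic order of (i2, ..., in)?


-[[[y1, y4], y2], y3]

Left-normed coefficients sit on the y1-initial expansion words.
Composite bracket: [y3, [y2, [y4, y1]]]
Applying ab - ba throughout gives 8 signed words (2^3 = 8).
Words beginning with y1 determine it all:
  word y1y4y2y3 has sign -1, contributing -[[[y1, y4], y2], y3]


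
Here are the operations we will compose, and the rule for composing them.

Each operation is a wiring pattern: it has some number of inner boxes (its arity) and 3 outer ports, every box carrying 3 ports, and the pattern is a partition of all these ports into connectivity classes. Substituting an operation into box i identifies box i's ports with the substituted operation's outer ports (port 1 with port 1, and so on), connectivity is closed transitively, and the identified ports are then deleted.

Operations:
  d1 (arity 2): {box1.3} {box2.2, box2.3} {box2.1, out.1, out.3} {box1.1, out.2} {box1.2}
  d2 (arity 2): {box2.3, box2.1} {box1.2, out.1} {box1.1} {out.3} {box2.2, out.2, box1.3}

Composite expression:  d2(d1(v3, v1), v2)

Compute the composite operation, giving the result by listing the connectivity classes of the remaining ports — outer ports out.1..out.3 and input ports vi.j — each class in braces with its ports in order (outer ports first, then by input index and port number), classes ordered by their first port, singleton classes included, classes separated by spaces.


Substituting into d2 glues patterns; closure does the rest.
stage d1: inputs (v3, v1), connectivity {out.1, out.3, v1.1} {out.2, v3.1} {v1.2, v1.3} {v3.2} {v3.3}, out.j its boundary
stage d2: inputs (v3, v1, v2), connectivity {out.1, v3.1} {out.2, v1.1, v2.2} {out.3} {v1.2, v1.3} {v2.1, v2.3} {v3.2} {v3.3}, out.j its boundary

{out.1, v3.1} {out.2, v1.1, v2.2} {out.3} {v1.2, v1.3} {v2.1, v2.3} {v3.2} {v3.3}


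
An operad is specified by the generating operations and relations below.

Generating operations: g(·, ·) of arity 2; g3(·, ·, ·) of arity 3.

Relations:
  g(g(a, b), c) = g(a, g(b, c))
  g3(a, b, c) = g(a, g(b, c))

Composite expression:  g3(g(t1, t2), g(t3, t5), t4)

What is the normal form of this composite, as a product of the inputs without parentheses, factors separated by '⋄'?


t1 ⋄ t2 ⋄ t3 ⋄ t5 ⋄ t4

Under associativity of g3, the answer is the t's in reading order.
g(t1, t2) reduces to t1 ⋄ t2
g(t3, t5) reduces to t3 ⋄ t5
g3(g(t1, t2), g(t3, t5), t4) reduces to t1 ⋄ t2 ⋄ t3 ⋄ t5 ⋄ t4


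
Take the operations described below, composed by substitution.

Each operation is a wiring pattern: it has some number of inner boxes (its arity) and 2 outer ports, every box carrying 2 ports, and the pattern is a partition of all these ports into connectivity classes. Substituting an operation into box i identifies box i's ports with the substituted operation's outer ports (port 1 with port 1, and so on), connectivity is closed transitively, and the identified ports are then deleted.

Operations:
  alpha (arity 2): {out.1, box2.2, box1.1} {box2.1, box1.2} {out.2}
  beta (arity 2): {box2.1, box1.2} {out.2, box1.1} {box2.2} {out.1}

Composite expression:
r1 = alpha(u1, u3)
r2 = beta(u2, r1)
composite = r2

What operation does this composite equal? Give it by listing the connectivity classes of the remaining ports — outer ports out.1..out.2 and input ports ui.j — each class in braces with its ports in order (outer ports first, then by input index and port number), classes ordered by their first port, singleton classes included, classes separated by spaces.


{out.1} {out.2, u2.1} {u1.1, u2.2, u3.2} {u1.2, u3.1}

Connectivity passes through glued beta-boundaries; trace each wire chain.
the subtree at alpha composes to {out.1, u1.1, u3.2} {out.2} {u1.2, u3.1} on (u1, u3); out.j = own outer ports
the subtree at beta composes to {out.1} {out.2, u2.1} {u1.1, u2.2, u3.2} {u1.2, u3.1} on (u2, u1, u3); out.j = own outer ports


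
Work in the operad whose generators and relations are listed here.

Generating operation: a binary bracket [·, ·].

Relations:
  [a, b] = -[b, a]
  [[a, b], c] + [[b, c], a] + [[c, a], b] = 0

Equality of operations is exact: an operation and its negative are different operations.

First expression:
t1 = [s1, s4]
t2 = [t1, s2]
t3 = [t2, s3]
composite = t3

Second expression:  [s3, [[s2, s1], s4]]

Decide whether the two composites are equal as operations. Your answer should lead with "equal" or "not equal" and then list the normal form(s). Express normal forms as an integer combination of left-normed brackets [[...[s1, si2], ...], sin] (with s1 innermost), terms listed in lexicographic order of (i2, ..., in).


not equal — first [[[s1, s4], s2], s3], second [[[s1, s2], s4], s3]

Reducing the first expression gives [[[s1, s4], s2], s3]
Reducing the second expression gives [[[s1, s2], s4], s3]
Different reductions; not equal.


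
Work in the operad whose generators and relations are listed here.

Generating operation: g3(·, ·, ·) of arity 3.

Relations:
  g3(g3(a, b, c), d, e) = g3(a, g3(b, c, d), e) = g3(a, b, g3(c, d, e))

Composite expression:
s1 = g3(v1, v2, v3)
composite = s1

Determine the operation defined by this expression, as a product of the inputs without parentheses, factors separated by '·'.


v1 · v2 · v3

Every regrouping of g3 is equal, so read the v-inputs in written order.
g3(v1, v2, v3) reduces to v1 · v2 · v3


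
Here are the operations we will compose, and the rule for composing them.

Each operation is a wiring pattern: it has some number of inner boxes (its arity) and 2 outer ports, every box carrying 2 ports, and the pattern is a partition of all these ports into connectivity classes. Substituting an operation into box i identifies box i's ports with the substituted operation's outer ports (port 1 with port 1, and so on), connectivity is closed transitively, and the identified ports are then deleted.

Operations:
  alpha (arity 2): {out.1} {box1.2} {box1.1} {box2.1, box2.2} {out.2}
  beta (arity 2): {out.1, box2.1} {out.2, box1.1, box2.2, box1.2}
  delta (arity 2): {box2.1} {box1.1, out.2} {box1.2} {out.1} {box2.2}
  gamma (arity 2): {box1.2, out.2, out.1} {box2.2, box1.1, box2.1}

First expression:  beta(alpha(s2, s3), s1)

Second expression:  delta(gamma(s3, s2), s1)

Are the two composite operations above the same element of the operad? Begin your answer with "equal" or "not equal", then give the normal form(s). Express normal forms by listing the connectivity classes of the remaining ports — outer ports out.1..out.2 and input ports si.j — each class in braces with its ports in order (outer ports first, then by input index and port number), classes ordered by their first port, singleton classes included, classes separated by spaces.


not equal; the first gives {out.1, s1.1} {out.2, s1.2} {s2.1} {s2.2} {s3.1, s3.2} and the second {out.1} {out.2, s3.2} {s1.1} {s1.2} {s2.1, s2.2, s3.1}

Normal form of the first expression: {out.1, s1.1} {out.2, s1.2} {s2.1} {s2.2} {s3.1, s3.2}
Normal form of the second expression: {out.1} {out.2, s3.2} {s1.1} {s1.2} {s2.1, s2.2, s3.1}
The forms do not match — not equal.


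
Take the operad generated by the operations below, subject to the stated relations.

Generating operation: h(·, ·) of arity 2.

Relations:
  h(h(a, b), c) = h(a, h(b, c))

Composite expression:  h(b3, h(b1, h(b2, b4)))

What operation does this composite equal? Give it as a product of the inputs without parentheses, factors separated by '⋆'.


b3 ⋆ b1 ⋆ b2 ⋆ b4

Key point: h is associative — brackets drop, the b-order remains.
h(b2, b4) linearizes to b2 ⋆ b4
h(b1, h(b2, b4)) linearizes to b1 ⋆ b2 ⋆ b4
h(b3, h(b1, h(b2, b4))) linearizes to b3 ⋆ b1 ⋆ b2 ⋆ b4


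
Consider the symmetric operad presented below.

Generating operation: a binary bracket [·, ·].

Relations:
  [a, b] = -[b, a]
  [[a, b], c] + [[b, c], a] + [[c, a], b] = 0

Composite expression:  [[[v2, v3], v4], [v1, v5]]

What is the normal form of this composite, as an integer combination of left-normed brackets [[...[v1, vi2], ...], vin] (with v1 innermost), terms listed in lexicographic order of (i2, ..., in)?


-[[[[v1, v5], v2], v3], v4] + [[[[v1, v5], v3], v2], v4] + [[[[v1, v5], v4], v2], v3] - [[[[v1, v5], v4], v3], v2]

Skip Jacobi rewriting: expand, keep v1-initial words, read off terms.
Composite bracket: [[[v2, v3], v4], [v1, v5]]
Applying ab - ba throughout gives 16 signed words (2^4 = 16).
Keep just the words that open with v1:
  the word v1v5v2v3v4 carries sign -1 and contributes -[[[[v1, v5], v2], v3], v4]
  the word v1v5v3v2v4 carries sign +1 and contributes +[[[[v1, v5], v3], v2], v4]
  the word v1v5v4v2v3 carries sign +1 and contributes +[[[[v1, v5], v4], v2], v3]
  the word v1v5v4v3v2 carries sign -1 and contributes -[[[[v1, v5], v4], v3], v2]


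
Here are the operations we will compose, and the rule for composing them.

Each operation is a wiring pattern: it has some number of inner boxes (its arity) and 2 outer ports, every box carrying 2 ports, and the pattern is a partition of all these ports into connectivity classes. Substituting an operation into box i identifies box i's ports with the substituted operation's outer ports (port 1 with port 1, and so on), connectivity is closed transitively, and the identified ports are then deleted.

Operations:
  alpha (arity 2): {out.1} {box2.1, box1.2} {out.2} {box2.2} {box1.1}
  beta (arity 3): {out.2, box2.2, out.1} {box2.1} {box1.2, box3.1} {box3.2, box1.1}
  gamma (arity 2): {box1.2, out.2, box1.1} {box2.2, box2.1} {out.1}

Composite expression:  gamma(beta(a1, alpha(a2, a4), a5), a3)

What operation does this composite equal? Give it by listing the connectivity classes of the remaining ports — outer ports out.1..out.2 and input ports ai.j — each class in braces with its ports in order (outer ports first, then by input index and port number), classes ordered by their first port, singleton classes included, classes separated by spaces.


{out.1} {out.2} {a1.1, a5.2} {a1.2, a5.1} {a2.1} {a2.2, a4.1} {a3.1, a3.2} {a4.2}


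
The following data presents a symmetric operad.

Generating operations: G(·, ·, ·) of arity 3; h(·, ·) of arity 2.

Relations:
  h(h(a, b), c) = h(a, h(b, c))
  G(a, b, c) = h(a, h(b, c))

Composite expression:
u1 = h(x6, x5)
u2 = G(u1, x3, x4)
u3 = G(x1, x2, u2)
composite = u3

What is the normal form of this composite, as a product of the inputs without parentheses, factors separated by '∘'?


x1 ∘ x2 ∘ x6 ∘ x5 ∘ x3 ∘ x4

Associativity of G dissolves the nesting; only the x-input order survives.
h(x6, x5) reduces to x6 ∘ x5
G(h(x6, x5), x3, x4) reduces to x6 ∘ x5 ∘ x3 ∘ x4
G(x1, x2, G(h(x6, x5), x3, x4)) reduces to x1 ∘ x2 ∘ x6 ∘ x5 ∘ x3 ∘ x4


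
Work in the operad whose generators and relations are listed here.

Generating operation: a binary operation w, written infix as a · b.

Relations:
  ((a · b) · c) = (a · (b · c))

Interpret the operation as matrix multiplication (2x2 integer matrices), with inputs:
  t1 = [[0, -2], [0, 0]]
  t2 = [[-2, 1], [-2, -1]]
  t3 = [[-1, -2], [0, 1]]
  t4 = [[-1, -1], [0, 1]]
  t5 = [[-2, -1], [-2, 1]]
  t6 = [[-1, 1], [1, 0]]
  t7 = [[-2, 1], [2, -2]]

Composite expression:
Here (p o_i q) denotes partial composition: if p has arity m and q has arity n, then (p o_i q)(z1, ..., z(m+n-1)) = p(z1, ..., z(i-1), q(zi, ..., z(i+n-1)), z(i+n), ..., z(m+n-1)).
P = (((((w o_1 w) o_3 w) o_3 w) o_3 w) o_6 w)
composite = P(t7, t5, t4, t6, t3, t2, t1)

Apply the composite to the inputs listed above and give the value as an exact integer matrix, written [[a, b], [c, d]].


(t7 · t5) = [[2, 3], [0, -4]]
(t4 · t6) = [[0, -1], [1, 0]]
((t4 · t6) · t3) = [[0, -1], [-1, -2]]
(t2 · t1) = [[0, 4], [0, 4]]
(((t4 · t6) · t3) · (t2 · t1)) = [[0, -4], [0, -12]]
((t7 · t5) · (((t4 · t6) · t3) · (t2 · t1))) = [[0, -44], [0, 48]]

[[0, -44], [0, 48]]


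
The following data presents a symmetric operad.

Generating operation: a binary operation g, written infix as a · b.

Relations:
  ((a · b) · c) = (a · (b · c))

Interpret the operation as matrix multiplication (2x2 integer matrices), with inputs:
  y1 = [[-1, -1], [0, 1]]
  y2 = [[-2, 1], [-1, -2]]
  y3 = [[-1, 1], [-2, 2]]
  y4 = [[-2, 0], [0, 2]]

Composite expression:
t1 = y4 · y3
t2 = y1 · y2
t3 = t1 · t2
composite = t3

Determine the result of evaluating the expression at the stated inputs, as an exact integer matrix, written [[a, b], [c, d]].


[[8, 6], [-16, -12]]

(y4 · y3) = [[2, -2], [-4, 4]]
(y1 · y2) = [[3, 1], [-1, -2]]
((y4 · y3) · (y1 · y2)) = [[8, 6], [-16, -12]]


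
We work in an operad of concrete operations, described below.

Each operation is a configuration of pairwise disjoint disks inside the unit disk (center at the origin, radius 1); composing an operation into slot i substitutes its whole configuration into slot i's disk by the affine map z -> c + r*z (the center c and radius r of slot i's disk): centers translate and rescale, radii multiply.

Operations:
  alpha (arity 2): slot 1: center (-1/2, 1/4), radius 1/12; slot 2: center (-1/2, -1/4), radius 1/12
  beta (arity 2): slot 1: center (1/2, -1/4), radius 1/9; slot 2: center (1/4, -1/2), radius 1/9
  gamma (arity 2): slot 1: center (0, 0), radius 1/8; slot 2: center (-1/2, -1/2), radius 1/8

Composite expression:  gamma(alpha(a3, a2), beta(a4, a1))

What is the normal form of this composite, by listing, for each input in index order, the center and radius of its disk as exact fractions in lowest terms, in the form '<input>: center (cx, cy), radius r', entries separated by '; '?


a1: center (-15/32, -9/16), radius 1/72; a2: center (-1/16, -1/32), radius 1/96; a3: center (-1/16, 1/32), radius 1/96; a4: center (-7/16, -17/32), radius 1/72

Each a-disk chains the slot maps above it in gamma; radii multiply.
for a3, the 2-step affine chain lands on center (-1/16, 1/32), radius 1/96
for a2, the 2-step affine chain lands on center (-1/16, -1/32), radius 1/96
for a4, the 2-step affine chain lands on center (-7/16, -17/32), radius 1/72
for a1, the 2-step affine chain lands on center (-15/32, -9/16), radius 1/72


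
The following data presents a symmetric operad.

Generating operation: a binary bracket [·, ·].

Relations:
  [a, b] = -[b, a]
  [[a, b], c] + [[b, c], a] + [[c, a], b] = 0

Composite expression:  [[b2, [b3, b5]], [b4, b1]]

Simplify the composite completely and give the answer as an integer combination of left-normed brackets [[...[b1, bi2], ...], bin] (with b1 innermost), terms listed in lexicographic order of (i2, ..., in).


[[[[b1, b4], b2], b3], b5] - [[[[b1, b4], b2], b5], b3] - [[[[b1, b4], b3], b5], b2] + [[[[b1, b4], b5], b3], b2]

Skip Jacobi rewriting: expand, keep b1-initial words, read off terms.
Composite bracket: [[b2, [b3, b5]], [b4, b1]]
Expanding via [a, b] = ab - ba: 16 signed words (2^4 = 16).
The b1-initial words carry the normal form:
  the word b1b4b2b3b5 carries sign +1 and contributes +[[[[b1, b4], b2], b3], b5]
  the word b1b4b2b5b3 carries sign -1 and contributes -[[[[b1, b4], b2], b5], b3]
  the word b1b4b3b5b2 carries sign -1 and contributes -[[[[b1, b4], b3], b5], b2]
  the word b1b4b5b3b2 carries sign +1 and contributes +[[[[b1, b4], b5], b3], b2]


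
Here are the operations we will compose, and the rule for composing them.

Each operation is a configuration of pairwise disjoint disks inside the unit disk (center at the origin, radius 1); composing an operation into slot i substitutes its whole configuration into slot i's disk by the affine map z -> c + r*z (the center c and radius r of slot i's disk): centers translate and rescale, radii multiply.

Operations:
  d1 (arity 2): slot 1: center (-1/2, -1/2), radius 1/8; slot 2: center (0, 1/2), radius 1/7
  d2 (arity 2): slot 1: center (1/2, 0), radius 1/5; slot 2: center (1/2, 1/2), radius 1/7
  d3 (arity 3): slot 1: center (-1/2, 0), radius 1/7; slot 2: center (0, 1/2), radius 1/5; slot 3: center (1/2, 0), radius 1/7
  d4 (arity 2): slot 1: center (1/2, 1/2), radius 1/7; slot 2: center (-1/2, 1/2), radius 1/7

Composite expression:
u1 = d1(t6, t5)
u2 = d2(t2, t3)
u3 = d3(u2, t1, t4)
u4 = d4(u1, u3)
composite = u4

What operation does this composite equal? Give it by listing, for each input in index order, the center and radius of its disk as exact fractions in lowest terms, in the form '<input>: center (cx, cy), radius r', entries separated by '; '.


t1: center (-1/2, 4/7), radius 1/35; t2: center (-55/98, 1/2), radius 1/245; t3: center (-55/98, 25/49), radius 1/343; t4: center (-3/7, 1/2), radius 1/49; t5: center (1/2, 4/7), radius 1/49; t6: center (3/7, 3/7), radius 1/56

Below d4, radii multiply path by path; the t-disk centers shift.
t6: after 2 affine steps, its disk has center (3/7, 3/7), radius 1/56
t5: after 2 affine steps, its disk has center (1/2, 4/7), radius 1/49
t2: after 3 affine steps, its disk has center (-55/98, 1/2), radius 1/245
t3: after 3 affine steps, its disk has center (-55/98, 25/49), radius 1/343
t1: after 2 affine steps, its disk has center (-1/2, 4/7), radius 1/35
t4: after 2 affine steps, its disk has center (-3/7, 1/2), radius 1/49


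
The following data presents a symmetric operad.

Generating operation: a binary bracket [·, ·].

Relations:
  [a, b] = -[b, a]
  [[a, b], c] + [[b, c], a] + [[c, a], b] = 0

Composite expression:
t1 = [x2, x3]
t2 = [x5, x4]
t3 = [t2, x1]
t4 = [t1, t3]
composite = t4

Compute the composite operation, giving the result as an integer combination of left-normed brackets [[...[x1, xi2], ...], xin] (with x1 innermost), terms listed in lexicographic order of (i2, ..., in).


-[[[[x1, x4], x5], x2], x3] + [[[[x1, x4], x5], x3], x2] + [[[[x1, x5], x4], x2], x3] - [[[[x1, x5], x4], x3], x2]


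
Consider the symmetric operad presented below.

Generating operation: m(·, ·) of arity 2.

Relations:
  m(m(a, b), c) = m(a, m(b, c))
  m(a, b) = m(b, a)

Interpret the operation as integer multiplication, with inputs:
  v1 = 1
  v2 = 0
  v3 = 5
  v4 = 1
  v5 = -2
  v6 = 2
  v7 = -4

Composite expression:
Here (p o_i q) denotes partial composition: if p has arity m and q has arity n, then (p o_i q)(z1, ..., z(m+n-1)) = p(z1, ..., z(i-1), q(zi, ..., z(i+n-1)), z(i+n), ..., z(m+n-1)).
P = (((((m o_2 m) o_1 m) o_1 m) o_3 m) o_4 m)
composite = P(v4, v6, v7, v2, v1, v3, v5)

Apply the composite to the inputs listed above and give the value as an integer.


0


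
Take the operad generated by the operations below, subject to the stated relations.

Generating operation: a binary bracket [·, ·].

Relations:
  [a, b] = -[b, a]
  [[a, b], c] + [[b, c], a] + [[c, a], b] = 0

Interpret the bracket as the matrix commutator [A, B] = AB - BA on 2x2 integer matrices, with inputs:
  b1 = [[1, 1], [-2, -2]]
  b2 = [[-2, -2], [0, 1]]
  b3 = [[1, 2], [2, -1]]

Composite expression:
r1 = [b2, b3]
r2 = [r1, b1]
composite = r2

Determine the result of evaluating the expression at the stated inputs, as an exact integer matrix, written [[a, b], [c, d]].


[[-2, -2], [2, 2]]

[b2, b3] = [[-4, -2], [6, 4]]
[[b2, b3], b1] = [[-2, -2], [2, 2]]


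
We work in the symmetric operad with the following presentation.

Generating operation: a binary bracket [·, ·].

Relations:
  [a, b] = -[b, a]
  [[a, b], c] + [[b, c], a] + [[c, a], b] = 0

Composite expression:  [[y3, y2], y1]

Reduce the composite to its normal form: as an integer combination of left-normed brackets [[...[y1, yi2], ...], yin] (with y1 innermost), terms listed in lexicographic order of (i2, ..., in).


[[y1, y2], y3] - [[y1, y3], y2]

Antisymmetry and Jacobi reduce to y1-anchored left-normed brackets.
Composite bracket: [[y3, y2], y1]
Applying ab - ba throughout gives 4 signed words (2^2 = 4).
Coefficients come from the y1-initial words:
  word y1y2y3 has sign +1, contributing +[[y1, y2], y3]
  word y1y3y2 has sign -1, contributing -[[y1, y3], y2]


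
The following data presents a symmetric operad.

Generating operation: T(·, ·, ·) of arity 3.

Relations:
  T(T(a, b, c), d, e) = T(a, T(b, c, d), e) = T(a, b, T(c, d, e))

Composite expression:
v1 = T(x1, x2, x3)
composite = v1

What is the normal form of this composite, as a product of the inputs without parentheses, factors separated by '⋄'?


x1 ⋄ x2 ⋄ x3

The T-tree's shape is irrelevant; the x-reading-order decides.
T(x1, x2, x3) spells out as x1 ⋄ x2 ⋄ x3


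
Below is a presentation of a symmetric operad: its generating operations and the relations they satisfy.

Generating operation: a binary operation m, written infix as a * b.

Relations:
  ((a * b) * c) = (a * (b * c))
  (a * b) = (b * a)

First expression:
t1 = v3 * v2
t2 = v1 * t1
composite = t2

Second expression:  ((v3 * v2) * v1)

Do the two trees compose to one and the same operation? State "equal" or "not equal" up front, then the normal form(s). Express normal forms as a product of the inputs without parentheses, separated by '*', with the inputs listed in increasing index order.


Reducing the first expression gives v1 * v2 * v3
Reducing the second expression gives v1 * v2 * v3
The forms coincide; equal.

equal — both sides give v1 * v2 * v3


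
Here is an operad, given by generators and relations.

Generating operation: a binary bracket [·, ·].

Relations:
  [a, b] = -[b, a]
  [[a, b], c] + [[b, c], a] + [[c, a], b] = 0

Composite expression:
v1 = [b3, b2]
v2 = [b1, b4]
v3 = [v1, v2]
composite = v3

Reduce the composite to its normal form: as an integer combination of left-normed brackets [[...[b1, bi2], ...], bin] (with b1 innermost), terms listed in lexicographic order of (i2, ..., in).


Skip Jacobi rewriting: expand, keep b1-initial words, read off terms.
Composite bracket: [[b3, b2], [b1, b4]]
Under [a, b] = ab - ba we get 8 signed associative words (2^3 = 8).
Words beginning with b1 determine it all:
  b1b4b2b3 appears with sign +1, giving the term +[[[b1, b4], b2], b3]
  b1b4b3b2 appears with sign -1, giving the term -[[[b1, b4], b3], b2]

[[[b1, b4], b2], b3] - [[[b1, b4], b3], b2]


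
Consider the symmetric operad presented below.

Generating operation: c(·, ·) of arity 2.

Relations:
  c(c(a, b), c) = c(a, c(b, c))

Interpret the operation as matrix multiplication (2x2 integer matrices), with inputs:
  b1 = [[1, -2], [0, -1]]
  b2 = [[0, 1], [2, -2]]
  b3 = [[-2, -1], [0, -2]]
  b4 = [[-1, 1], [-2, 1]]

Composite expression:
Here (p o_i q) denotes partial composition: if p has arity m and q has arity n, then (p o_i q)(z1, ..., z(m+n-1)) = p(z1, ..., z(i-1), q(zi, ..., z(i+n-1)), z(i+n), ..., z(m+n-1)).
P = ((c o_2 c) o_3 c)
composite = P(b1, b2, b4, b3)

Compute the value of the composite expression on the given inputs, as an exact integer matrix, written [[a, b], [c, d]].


c(b4, b3) = [[2, -1], [4, 0]]
c(b2, c(b4, b3)) = [[4, 0], [-4, -2]]
c(b1, c(b2, c(b4, b3))) = [[12, 4], [4, 2]]

[[12, 4], [4, 2]]


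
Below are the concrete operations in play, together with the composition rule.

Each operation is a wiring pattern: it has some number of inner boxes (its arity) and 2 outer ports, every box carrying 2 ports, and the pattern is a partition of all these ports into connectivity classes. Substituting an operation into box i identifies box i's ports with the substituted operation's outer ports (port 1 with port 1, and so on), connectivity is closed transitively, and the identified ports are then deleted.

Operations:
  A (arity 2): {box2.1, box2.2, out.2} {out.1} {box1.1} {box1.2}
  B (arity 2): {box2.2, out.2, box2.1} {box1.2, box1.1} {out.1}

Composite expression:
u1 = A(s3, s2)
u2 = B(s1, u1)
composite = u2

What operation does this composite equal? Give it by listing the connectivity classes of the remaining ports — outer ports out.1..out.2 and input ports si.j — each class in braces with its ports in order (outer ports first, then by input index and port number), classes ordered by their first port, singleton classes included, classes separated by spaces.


{out.1} {out.2, s2.1, s2.2} {s1.1, s1.2} {s3.1} {s3.2}

Treat the ports identified at B as solder joints: merge, then drop.
stage A: inputs (s3, s2), connectivity {out.1} {out.2, s2.1, s2.2} {s3.1} {s3.2}, out.j its boundary
stage B: inputs (s1, s3, s2), connectivity {out.1} {out.2, s2.1, s2.2} {s1.1, s1.2} {s3.1} {s3.2}, out.j its boundary


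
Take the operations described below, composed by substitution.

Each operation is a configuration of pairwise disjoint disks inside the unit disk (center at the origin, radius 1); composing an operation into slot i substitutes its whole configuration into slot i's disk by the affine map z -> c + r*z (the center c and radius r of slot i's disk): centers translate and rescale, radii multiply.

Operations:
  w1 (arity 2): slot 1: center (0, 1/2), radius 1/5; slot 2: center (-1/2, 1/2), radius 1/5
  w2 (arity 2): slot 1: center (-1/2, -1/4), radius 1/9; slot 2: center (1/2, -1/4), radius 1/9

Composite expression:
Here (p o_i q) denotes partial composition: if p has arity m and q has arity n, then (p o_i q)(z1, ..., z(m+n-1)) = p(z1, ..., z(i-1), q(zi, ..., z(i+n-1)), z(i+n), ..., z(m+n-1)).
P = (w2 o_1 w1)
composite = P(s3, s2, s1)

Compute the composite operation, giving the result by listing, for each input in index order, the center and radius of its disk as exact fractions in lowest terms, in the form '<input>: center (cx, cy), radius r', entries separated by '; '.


Only the slot chain above each s matters under w2; compose those maps.
input s3: applying the 2 nested substitutions gives center (-1/2, -7/36), radius 1/45
input s2: applying the 2 nested substitutions gives center (-5/9, -7/36), radius 1/45
input s1: applying the 1 nested substitution gives center (1/2, -1/4), radius 1/9

s1: center (1/2, -1/4), radius 1/9; s2: center (-5/9, -7/36), radius 1/45; s3: center (-1/2, -7/36), radius 1/45


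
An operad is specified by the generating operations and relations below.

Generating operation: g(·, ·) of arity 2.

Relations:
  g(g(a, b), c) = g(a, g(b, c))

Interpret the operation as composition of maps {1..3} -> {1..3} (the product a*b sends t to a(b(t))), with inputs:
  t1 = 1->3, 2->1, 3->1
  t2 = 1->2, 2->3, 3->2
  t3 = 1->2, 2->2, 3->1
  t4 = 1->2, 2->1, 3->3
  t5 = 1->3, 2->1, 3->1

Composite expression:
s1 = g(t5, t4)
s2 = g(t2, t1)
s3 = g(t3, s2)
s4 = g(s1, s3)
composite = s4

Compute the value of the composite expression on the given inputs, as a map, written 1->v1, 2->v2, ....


1->3, 2->3, 3->3

g(t5, t4) = 1->1, 2->3, 3->1
g(t2, t1) = 1->2, 2->2, 3->2
g(t3, g(t2, t1)) = 1->2, 2->2, 3->2
g(g(t5, t4), g(t3, g(t2, t1))) = 1->3, 2->3, 3->3


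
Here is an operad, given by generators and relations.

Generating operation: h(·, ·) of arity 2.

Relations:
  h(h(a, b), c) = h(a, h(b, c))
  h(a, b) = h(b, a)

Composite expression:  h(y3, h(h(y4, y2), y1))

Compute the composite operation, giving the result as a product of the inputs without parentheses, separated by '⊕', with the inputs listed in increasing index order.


With h associative and commutative, the y-input set is all that matters.
h(y4, y2) collapses to y4 ⊕ y2
h(h(y4, y2), y1) collapses to y4 ⊕ y2 ⊕ y1
h(y3, h(h(y4, y2), y1)) collapses to y3 ⊕ y4 ⊕ y2 ⊕ y1
rearranged into index order: y1 ⊕ y2 ⊕ y3 ⊕ y4

y1 ⊕ y2 ⊕ y3 ⊕ y4
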